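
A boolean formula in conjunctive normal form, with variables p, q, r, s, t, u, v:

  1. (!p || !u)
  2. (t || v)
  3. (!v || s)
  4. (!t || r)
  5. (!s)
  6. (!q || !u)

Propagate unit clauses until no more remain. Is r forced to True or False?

(!s) stands alone — s = False.
(s || !v) with s = False leaves only !v, so v = False.
(t || v) with v = False leaves only t, so t = True.
From (!t || r) and t = True: r = True.

True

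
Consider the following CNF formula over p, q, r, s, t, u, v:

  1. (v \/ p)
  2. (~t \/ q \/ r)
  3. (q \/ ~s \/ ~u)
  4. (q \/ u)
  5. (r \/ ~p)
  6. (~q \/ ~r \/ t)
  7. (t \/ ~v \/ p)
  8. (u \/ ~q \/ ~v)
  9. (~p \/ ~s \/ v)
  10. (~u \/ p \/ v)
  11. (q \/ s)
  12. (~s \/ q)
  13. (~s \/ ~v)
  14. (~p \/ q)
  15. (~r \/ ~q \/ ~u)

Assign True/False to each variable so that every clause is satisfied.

p=False  q=True  r=False  s=False  t=True  u=True  v=True

Try p = False.
  then v is forced to True.
  then t is forced to True.
  then s is forced to False.
  then q is forced to True.
  then u is forced to True.
  then r is forced to False.
Every clause has at least one true literal under this assignment.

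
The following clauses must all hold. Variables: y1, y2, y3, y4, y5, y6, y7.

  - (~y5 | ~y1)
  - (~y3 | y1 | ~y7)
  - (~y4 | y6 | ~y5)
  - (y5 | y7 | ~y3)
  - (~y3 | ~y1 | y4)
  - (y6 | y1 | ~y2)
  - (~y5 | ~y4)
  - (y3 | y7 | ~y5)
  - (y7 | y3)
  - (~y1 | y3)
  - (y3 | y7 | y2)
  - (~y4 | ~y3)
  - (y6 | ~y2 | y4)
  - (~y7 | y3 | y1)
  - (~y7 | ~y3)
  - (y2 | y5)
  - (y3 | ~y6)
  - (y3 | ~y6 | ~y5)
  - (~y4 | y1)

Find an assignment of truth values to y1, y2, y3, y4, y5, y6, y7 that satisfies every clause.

Branch on y1: take y1 = False.
  then y4 is forced to False.
Try y2 = True.
  then y6 is forced to True.
  then y3 is forced to True.
  then y7 is forced to False.
  then y5 is forced to True.

y1=0, y2=1, y3=1, y4=0, y5=1, y6=1, y7=0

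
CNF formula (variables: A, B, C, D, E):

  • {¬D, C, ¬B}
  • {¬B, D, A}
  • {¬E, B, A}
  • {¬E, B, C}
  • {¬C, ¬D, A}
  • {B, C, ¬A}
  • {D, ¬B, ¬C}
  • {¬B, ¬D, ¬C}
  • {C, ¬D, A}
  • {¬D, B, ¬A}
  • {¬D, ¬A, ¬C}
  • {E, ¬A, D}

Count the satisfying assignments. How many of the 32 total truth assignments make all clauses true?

4

Satisfying assignments:
  A=0 B=0 C=0 D=0 E=0
  A=0 B=0 C=1 D=0 E=0
  A=1 B=0 C=1 D=0 E=1
  A=1 B=1 C=0 D=0 E=1
Count: 4.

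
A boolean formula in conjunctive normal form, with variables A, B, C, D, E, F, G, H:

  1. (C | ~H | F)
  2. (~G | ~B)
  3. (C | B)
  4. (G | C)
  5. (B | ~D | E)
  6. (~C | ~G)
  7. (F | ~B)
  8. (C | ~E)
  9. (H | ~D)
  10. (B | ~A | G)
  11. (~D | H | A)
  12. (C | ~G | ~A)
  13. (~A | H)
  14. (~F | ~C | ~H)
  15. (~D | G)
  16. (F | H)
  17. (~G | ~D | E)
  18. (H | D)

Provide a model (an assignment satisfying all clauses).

A = 0, B = 0, C = 1, D = 0, E = 0, F = 0, G = 0, H = 1

Set A = False and propagate.
Try B = False.
  then C is forced to True.
  then G is forced to False.
  then D is forced to False.
  then H is forced to True.
  then F is forced to False.
E is now unconstrained; take E = False.
Every clause has at least one true literal under this assignment.
Check each clause:
  1. (F | C | ~H) — C is true.
  2. (~G | ~B) — ~G is true.
  3. (B | C) — C is true.
  4. (C | G) — C is true.
  5. (B | E | ~D) — ~D is true.
  6. (~C | ~G) — ~G is true.
  7. (F | ~B) — ~B is true.
  8. (C | ~E) — C is true.
  9. (H | ~D) — H is true.
  10. (G | B | ~A) — ~A is true.
  11. (H | ~D | A) — H is true.
  12. (~A | C | ~G) — ~G is true.
  13. (~A | H) — H is true.
  14. (~F | ~H | ~C) — ~F is true.
  15. (G | ~D) — ~D is true.
  16. (H | F) — H is true.
  17. (~G | E | ~D) — ~G is true.
  18. (D | H) — H is true.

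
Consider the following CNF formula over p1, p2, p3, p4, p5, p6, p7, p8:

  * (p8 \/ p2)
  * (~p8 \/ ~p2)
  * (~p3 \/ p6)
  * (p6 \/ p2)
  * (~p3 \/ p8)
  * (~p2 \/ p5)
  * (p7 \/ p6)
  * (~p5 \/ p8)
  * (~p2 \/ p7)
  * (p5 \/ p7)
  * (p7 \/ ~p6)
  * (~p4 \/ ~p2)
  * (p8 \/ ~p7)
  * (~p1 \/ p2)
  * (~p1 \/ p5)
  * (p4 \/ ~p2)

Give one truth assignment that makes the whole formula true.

p1 = False  p2 = False  p3 = True  p4 = False  p5 = True  p6 = True  p7 = True  p8 = True

p1 occurs only negated in the remaining clauses — set p1 = False.
Try p2 = False.
  then p8 is forced to True.
  then p6 is forced to True.
  then p7 is forced to True.
p3, p4, p5 are now unconstrained; take p3 = True, p4 = False, p5 = True.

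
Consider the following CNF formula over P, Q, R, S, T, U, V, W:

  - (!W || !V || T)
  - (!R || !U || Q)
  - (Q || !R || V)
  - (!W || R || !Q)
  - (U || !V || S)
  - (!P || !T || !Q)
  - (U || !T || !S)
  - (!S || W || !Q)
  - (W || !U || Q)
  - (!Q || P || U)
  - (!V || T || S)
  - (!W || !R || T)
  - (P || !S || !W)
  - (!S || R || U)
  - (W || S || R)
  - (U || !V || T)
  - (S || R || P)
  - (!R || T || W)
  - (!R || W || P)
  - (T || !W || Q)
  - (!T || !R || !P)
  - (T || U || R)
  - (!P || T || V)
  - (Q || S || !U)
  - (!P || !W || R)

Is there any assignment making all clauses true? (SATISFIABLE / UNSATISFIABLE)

SATISFIABLE

Branch on P: take P = False.
For the remaining variables, Q = True, R = True, S = False, T = True, U = True, V = True, W = True works.
So P = 0, Q = 1, R = 1, S = 0, T = 1, U = 1, V = 1, W = 1 is a satisfying assignment.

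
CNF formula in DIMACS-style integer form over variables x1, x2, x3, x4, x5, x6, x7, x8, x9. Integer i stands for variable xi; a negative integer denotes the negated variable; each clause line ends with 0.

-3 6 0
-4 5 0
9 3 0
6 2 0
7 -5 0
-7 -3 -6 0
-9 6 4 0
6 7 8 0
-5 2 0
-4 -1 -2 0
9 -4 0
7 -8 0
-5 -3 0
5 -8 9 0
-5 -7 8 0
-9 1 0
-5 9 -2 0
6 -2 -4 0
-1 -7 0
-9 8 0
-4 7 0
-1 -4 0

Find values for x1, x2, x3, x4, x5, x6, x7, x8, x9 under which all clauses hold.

x1=True  x2=False  x3=True  x4=False  x5=False  x6=True  x7=False  x8=False  x9=False

Check each clause:
  1. {x6, ¬x3} — x6 is true.
  2. {¬x4, x5} — ¬x4 is true.
  3. {x9, x3} — x3 is true.
  4. {x6, x2} — x6 is true.
  5. {x7, ¬x5} — ¬x5 is true.
  6. {¬x7, ¬x3, ¬x6} — ¬x7 is true.
  7. {¬x9, x6, x4} — x6 is true.
  8. {x6, x7, x8} — x6 is true.
  9. {x2, ¬x5} — ¬x5 is true.
  10. {¬x4, ¬x1, ¬x2} — ¬x4 is true.
  11. {¬x4, x9} — ¬x4 is true.
  12. {¬x8, x7} — ¬x8 is true.
  13. {¬x3, ¬x5} — ¬x5 is true.
  14. {x5, ¬x8, x9} — ¬x8 is true.
  15. {¬x7, ¬x5, x8} — ¬x7 is true.
  16. {x1, ¬x9} — x1 is true.
  17. {x9, ¬x5, ¬x2} — ¬x5 is true.
  18. {¬x2, x6, ¬x4} — ¬x4 is true.
  19. {¬x1, ¬x7} — ¬x7 is true.
  20. {x8, ¬x9} — ¬x9 is true.
  21. {¬x4, x7} — ¬x4 is true.
  22. {¬x4, ¬x1} — ¬x4 is true.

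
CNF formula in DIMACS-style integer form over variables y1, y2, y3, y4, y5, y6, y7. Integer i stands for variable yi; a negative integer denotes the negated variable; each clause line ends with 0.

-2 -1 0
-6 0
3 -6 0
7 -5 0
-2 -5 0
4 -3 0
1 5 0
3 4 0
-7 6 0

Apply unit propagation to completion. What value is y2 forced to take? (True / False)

False

(~y6) stands alone — y6 = False.
(~y7 | y6) with y6 = False leaves only ~y7, so y7 = False.
(y7 | ~y5) with y7 = False leaves only ~y5, so y5 = False.
(y1 | y5) with y5 = False leaves only y1, so y1 = True.
(~y1 | ~y2): since y1 = True, the clause reduces to (~y2). y2 = False.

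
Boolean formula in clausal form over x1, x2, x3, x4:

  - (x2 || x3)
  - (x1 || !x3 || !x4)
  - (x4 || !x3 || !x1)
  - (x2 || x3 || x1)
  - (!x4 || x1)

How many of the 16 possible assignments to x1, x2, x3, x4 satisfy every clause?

7

Split on x1, then x3.
  x1=1, x3=1: remaining (x2,x4) ∈ {(0,1); (1,1)} — 2.
  x1=1, x3=0: remaining (x2,x4) ∈ {(1,0); (1,1)} — 2.
  x1=0, x3=1: remaining (x2,x4) ∈ {(0,0); (1,0)} — 2.
  x1=0, x3=0: remaining (x2,x4) ∈ {(1,0)} — 1.
Total: 2 + 2 + 2 + 1 = 7.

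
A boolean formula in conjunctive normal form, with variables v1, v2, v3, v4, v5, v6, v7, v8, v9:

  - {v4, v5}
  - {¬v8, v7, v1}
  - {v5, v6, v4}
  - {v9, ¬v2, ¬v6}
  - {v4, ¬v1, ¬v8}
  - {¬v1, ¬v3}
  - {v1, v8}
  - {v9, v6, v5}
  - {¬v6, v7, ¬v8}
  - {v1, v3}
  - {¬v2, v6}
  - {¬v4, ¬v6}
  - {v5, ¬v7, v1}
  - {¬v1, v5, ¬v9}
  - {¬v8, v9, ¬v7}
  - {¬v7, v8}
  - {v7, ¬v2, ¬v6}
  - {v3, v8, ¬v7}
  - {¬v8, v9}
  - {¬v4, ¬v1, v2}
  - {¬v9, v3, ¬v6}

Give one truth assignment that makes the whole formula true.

v1=F, v2=F, v3=T, v4=F, v5=T, v6=F, v7=T, v8=T, v9=T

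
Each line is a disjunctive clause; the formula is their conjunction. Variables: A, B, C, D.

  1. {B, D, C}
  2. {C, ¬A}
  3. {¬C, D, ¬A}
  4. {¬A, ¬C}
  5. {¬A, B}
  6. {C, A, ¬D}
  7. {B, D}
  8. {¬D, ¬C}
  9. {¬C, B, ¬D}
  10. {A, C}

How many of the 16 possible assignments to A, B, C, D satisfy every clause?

1

Satisfying assignments:
  A=F B=T C=T D=F
That's 1 in total.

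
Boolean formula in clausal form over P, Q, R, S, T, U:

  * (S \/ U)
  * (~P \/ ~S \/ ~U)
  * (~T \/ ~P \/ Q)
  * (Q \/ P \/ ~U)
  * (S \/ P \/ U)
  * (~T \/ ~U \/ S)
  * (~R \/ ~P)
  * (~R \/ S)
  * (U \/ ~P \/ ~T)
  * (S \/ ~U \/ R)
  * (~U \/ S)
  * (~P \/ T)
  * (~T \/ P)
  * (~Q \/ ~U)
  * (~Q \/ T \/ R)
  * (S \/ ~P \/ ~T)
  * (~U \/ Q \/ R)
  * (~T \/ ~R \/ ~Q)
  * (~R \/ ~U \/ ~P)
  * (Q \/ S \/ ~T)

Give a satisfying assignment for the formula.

P=False, Q=False, R=False, S=True, T=False, U=False

Check each clause:
  1. (U \/ S) — S is true.
  2. (~P \/ ~S \/ ~U) — ~U is true.
  3. (~P \/ Q \/ ~T) — ~T is true.
  4. (P \/ ~U \/ Q) — ~U is true.
  5. (S \/ U \/ P) — S is true.
  6. (~U \/ S \/ ~T) — ~U is true.
  7. (~R \/ ~P) — ~R is true.
  8. (S \/ ~R) — S is true.
  9. (~T \/ U \/ ~P) — ~T is true.
  10. (S \/ R \/ ~U) — ~U is true.
  11. (~U \/ S) — ~U is true.
  12. (~P \/ T) — ~P is true.
  13. (P \/ ~T) — ~T is true.
  14. (~U \/ ~Q) — ~U is true.
  15. (R \/ ~Q \/ T) — ~Q is true.
  16. (~P \/ ~T \/ S) — ~T is true.
  17. (Q \/ ~U \/ R) — ~U is true.
  18. (~R \/ ~T \/ ~Q) — ~T is true.
  19. (~P \/ ~U \/ ~R) — ~U is true.
  20. (Q \/ ~T \/ S) — ~T is true.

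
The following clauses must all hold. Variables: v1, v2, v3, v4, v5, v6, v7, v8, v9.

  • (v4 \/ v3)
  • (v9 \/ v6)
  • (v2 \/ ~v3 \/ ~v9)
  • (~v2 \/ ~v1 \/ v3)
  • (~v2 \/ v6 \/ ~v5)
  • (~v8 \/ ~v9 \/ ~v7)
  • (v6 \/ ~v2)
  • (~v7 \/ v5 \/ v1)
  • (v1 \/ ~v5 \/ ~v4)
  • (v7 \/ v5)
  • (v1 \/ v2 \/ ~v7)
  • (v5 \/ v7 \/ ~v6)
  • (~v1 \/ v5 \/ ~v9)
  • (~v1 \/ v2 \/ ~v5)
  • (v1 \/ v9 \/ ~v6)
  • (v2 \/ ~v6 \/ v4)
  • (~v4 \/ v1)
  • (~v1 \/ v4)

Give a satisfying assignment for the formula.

v1=T, v2=T, v3=T, v4=T, v5=T, v6=T, v7=F, v8=F, v9=F

v8 occurs only negated in the remaining clauses — set v8 = False.
Set v1 = True and propagate.
  then v4 is forced to True.
Branch on v2: take v2 = True.
  then v3 is forced to True.
  then v6 is forced to True.
The remaining clauses are satisfied by v5 = True, v7 = False, v9 = False.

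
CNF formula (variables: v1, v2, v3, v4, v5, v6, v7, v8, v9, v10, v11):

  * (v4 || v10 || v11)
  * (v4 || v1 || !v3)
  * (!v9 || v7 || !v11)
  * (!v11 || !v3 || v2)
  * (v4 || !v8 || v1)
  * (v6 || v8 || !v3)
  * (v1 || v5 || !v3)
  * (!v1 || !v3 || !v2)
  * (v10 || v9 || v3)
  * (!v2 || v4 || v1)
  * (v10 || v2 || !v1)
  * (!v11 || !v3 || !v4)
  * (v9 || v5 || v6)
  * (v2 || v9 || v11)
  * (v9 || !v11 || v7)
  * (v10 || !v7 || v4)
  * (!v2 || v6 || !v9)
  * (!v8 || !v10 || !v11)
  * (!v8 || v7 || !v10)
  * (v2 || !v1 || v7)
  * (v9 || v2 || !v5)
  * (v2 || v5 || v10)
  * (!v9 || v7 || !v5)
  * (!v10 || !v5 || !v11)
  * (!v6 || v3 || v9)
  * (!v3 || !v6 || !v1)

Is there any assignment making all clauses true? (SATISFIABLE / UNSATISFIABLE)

SATISFIABLE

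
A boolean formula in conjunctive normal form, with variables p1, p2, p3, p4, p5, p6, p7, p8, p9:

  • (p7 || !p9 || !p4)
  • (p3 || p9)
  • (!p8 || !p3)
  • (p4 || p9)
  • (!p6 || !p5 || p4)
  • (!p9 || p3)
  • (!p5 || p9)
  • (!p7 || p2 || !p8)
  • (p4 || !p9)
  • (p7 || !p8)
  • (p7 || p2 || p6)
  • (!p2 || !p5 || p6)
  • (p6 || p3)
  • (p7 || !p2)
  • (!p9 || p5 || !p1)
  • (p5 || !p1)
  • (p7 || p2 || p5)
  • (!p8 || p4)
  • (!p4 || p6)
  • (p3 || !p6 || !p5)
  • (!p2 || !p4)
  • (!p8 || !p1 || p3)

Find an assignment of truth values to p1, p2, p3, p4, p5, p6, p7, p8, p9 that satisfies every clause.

p1=False, p2=False, p3=True, p4=True, p5=False, p6=True, p7=True, p8=False, p9=True

Pure literal: p1 appears only negated; assign p1 = False.
Pure literal: p8 appears only negated; assign p8 = False.
Set p2 = False and propagate.
Set p3 = True and propagate.
Set p4 = True and propagate.
  then p6 is forced to True.
The remaining clauses are satisfied by p5 = False, p7 = True, p9 = True.
Every clause has at least one true literal under this assignment.
Check each clause:
  1. (!p4 || p7 || !p9) — p7 is true.
  2. (p3 || p9) — p9 is true.
  3. (!p3 || !p8) — !p8 is true.
  4. (p4 || p9) — p9 is true.
  5. (!p5 || p4 || !p6) — !p5 is true.
  6. (p3 || !p9) — p3 is true.
  7. (!p5 || p9) — p9 is true.
  8. (!p8 || p2 || !p7) — !p8 is true.
  9. (!p9 || p4) — p4 is true.
  10. (!p8 || p7) — !p8 is true.
  11. (p2 || p7 || p6) — p6 is true.
  12. (!p2 || !p5 || p6) — !p5 is true.
  13. (p3 || p6) — p3 is true.
  14. (!p2 || p7) — !p2 is true.
  15. (!p1 || !p9 || p5) — !p1 is true.
  16. (!p1 || p5) — !p1 is true.
  17. (p2 || p7 || p5) — p7 is true.
  18. (p4 || !p8) — !p8 is true.
  19. (!p4 || p6) — p6 is true.
  20. (!p5 || p3 || !p6) — p3 is true.
  21. (!p4 || !p2) — !p2 is true.
  22. (!p1 || p3 || !p8) — !p8 is true.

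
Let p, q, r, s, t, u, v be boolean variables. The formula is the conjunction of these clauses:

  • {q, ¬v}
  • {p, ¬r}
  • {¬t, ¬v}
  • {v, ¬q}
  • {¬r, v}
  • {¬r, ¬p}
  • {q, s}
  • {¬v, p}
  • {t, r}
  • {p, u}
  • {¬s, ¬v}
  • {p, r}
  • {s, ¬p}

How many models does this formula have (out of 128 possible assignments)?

2

The models are:
  p=1 q=0 r=0 s=1 t=1 u=0 v=0
  p=1 q=0 r=0 s=1 t=1 u=1 v=0
That's 2 in total.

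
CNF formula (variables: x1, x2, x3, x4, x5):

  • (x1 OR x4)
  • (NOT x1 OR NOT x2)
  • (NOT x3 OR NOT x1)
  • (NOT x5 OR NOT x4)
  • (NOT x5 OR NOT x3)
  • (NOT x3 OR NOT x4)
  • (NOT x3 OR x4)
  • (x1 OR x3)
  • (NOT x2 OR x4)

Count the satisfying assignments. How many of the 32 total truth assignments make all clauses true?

3

The models are:
  x1=T x2=F x3=F x4=F x5=F
  x1=T x2=F x3=F x4=F x5=T
  x1=T x2=F x3=F x4=T x5=F
That's 3 in total.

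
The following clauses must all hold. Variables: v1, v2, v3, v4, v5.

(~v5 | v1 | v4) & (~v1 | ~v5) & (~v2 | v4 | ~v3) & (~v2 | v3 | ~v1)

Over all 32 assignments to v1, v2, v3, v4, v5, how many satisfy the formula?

16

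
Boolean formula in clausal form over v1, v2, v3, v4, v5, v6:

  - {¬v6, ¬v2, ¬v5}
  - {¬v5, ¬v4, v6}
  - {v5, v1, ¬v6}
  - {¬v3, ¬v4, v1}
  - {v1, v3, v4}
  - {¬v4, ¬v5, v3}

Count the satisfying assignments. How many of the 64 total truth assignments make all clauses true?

30

Split on v4, then v5.
  v4=T, v5=T: remaining (v1,v2,v3,v6) ∈ {(T,F,T,T)} — 1.
  v4=T, v5=F: v2 free; 5 ways for (v1,v3,v6) × 2^1 = 10.
  v4=F, v5=T: 9 of the 16 assignments to (v1,v2,v3,v6) work.
  v4=F, v5=F: v2 free; 5 ways for (v1,v3,v6) × 2^1 = 10.
Total: 1 + 10 + 9 + 10 = 30.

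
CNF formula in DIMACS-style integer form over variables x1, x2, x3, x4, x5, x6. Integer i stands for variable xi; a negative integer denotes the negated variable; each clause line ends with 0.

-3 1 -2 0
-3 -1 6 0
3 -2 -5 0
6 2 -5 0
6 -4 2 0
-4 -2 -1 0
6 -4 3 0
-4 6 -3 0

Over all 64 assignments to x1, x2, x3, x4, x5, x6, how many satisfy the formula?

26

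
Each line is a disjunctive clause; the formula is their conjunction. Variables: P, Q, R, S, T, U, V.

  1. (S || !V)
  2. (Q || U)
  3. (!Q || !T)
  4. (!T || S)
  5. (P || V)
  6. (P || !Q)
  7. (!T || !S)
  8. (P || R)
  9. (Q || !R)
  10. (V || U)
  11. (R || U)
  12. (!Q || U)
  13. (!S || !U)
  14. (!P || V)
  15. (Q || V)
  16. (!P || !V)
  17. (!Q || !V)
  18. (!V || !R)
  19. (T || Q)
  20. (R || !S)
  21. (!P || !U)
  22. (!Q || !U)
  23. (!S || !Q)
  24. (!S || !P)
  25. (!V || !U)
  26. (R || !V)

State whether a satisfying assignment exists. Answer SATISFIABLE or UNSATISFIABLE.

UNSATISFIABLE

Q = True:
  propagation gives T=False, P=True, U=True; an empty clause results — contradiction.
Q = False:
  propagation gives U=True, R=False, P=True; an empty clause results — contradiction.
Every branch closes, so no satisfying assignment exists.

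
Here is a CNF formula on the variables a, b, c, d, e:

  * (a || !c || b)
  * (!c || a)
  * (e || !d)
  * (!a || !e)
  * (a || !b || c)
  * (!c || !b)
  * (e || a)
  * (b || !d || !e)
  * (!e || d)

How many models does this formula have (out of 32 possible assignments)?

Satisfying assignments:
  a=T b=F c=F d=F e=F
  a=T b=F c=T d=F e=F
  a=T b=T c=F d=F e=F
Count: 3.

3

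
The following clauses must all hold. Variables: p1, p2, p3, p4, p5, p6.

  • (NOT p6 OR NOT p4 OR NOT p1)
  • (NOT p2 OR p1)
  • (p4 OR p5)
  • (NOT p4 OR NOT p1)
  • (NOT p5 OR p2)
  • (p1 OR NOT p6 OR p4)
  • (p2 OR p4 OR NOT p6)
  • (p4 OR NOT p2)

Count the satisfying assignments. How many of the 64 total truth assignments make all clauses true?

4

The models are:
  p1=F p2=F p3=F p4=T p5=F p6=F
  p1=F p2=F p3=F p4=T p5=F p6=T
  p1=F p2=F p3=T p4=T p5=F p6=F
  p1=F p2=F p3=T p4=T p5=F p6=T
That's 4 in total.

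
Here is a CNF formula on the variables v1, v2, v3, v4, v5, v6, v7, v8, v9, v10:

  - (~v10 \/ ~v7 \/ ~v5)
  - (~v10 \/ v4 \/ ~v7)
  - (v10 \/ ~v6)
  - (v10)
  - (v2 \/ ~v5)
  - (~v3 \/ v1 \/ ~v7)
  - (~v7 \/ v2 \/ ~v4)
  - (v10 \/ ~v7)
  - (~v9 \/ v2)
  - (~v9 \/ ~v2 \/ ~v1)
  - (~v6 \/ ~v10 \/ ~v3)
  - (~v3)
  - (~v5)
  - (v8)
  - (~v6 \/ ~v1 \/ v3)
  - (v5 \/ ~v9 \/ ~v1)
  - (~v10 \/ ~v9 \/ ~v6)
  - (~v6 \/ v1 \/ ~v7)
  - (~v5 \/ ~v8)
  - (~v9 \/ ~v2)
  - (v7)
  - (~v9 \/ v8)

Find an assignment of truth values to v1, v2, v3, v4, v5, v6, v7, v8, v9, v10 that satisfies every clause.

v1=False, v2=True, v3=False, v4=True, v5=False, v6=False, v7=True, v8=True, v9=False, v10=True

The clause (v10) is unit: v10 must be True.
The clause (~v3) is unit: v3 must be False.
(~v5) is a unit clause, so v5 = False.
Unit propagation: (v8) forces v8 = True.
Unit propagation: (v7) forces v7 = True.
Unit propagation: (v4) forces v4 = True.
Unit propagation: (v2) forces v2 = True.
Unit propagation: (~v9) forces v9 = False.
Pure literal: v6 appears only negated; assign v6 = False.
v1 is now unconstrained; take v1 = False.
Every clause has at least one true literal under this assignment.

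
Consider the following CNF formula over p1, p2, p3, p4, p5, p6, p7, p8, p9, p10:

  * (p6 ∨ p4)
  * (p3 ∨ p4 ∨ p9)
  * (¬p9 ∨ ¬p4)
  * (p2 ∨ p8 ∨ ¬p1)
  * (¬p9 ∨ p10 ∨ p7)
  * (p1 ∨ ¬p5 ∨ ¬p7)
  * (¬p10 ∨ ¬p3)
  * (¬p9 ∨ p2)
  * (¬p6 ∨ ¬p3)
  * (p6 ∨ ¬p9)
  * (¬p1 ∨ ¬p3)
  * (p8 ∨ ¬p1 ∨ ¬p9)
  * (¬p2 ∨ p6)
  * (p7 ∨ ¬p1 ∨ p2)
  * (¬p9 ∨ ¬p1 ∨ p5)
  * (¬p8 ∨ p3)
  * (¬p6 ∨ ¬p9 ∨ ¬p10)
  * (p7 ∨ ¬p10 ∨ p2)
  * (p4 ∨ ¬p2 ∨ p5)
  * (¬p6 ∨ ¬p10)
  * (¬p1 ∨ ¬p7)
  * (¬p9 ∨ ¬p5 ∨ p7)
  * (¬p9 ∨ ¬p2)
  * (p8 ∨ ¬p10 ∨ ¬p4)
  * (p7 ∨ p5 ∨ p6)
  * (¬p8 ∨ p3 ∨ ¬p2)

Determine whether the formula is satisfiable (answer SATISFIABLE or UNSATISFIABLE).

SATISFIABLE

Branch on p1: take p1 = False.
Set p2 = True and propagate.
  then p6 is forced to True.
  then p3 is forced to False.
  then p8 is forced to False.
  then p10 is forced to False.
  then p9 is forced to False.
  then p4 is forced to True.
Set p5 = False and propagate.
p7 is now unconstrained; take p7 = False.
Every clause has at least one true literal under this assignment.
So p1 = False, p2 = True, p3 = False, p4 = True, p5 = False, p6 = True, p7 = False, p8 = False, p9 = False, p10 = False is a satisfying assignment.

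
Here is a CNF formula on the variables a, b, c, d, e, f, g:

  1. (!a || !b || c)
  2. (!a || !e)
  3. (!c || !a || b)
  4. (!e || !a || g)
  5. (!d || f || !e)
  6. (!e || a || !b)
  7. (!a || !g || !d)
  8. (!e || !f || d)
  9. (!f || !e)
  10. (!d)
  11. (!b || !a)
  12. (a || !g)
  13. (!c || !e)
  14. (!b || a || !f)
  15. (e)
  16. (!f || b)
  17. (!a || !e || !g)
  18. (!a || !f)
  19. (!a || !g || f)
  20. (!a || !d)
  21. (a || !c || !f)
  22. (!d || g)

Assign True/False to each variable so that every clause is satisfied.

a=False, b=False, c=False, d=False, e=True, f=False, g=False

Check each clause:
  1. (!a || c || !b) — !a is true.
  2. (!e || !a) — !a is true.
  3. (!a || !c || b) — !c is true.
  4. (!e || !a || g) — !a is true.
  5. (f || !e || !d) — !d is true.
  6. (!e || a || !b) — !b is true.
  7. (!a || !d || !g) — !g is true.
  8. (!e || !f || d) — !f is true.
  9. (!f || !e) — !f is true.
  10. (!d) — !d is true.
  11. (!a || !b) — !b is true.
  12. (a || !g) — !g is true.
  13. (!e || !c) — !c is true.
  14. (a || !b || !f) — !f is true.
  15. (e) — e is true.
  16. (!f || b) — !f is true.
  17. (!a || !g || !e) — !g is true.
  18. (!a || !f) — !f is true.
  19. (!a || f || !g) — !g is true.
  20. (!a || !d) — !d is true.
  21. (!c || a || !f) — !f is true.
  22. (g || !d) — !d is true.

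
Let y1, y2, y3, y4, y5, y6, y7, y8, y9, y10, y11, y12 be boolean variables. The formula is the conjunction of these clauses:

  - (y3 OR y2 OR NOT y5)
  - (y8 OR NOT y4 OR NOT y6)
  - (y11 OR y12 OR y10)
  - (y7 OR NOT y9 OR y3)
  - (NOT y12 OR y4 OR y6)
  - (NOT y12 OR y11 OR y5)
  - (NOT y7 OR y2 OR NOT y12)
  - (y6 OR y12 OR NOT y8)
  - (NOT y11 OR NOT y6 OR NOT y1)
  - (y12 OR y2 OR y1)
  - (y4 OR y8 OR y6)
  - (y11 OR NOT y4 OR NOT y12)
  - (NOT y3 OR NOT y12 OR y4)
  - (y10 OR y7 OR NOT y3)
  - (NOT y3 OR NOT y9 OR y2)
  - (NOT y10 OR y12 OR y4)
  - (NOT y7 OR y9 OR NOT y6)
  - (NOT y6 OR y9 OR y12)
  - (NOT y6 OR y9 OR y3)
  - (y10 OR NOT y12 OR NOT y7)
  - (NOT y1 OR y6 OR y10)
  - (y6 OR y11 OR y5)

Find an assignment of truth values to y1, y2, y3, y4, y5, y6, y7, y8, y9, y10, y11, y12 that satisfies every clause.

y2 occurs only positively in the remaining clauses — set y2 = True.
Set y1 = False and propagate.
The remaining clauses are satisfied by y3 = False, y4 = True, y5 = False, y6 = False, y7 = True, y8 = False, y9 = False, y10 = True, y11 = True, y12 = True.
Every clause has at least one true literal under this assignment.

y1=0  y2=1  y3=0  y4=1  y5=0  y6=0  y7=1  y8=0  y9=0  y10=1  y11=1  y12=1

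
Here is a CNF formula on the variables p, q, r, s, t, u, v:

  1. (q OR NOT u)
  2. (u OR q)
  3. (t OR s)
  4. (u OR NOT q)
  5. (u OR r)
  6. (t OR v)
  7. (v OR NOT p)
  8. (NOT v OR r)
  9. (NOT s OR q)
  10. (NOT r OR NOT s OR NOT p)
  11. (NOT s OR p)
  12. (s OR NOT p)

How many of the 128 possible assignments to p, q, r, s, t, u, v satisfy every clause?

Satisfying assignments:
  p=0 q=1 r=0 s=0 t=1 u=1 v=0
  p=0 q=1 r=1 s=0 t=1 u=1 v=0
  p=0 q=1 r=1 s=0 t=1 u=1 v=1
Count: 3.

3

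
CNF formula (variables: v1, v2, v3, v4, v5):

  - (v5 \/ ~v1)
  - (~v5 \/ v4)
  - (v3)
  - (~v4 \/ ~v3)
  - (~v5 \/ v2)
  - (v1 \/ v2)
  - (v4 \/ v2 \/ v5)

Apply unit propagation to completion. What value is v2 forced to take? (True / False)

(v3) stands alone — v3 = True.
In (~v3 \/ ~v4), ~v3 is now false; ~v4 must hold, so v4 = False.
(~v5 \/ v4) with v4 = False leaves only ~v5, so v5 = False.
From (v5 \/ ~v1) and v5 = False: v1 = False.
From (v1 \/ v2) and v1 = False: v2 = True.

True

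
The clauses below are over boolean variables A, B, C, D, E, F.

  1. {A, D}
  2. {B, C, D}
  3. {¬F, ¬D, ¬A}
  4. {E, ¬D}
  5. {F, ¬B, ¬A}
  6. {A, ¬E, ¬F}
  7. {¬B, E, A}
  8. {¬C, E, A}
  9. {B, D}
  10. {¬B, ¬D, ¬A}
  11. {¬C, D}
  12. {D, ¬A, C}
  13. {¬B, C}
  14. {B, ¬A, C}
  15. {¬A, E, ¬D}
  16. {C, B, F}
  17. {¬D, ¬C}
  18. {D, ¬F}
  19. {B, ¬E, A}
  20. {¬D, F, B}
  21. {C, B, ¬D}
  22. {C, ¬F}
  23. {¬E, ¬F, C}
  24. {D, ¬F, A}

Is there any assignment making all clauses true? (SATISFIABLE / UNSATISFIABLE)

UNSATISFIABLE

D = True:
  propagation gives E=True, C=False, B=False; an empty clause results — contradiction.
D = False:
  propagation gives A=True, B=True, F=True; an empty clause results — contradiction.
Every branch closes, so no satisfying assignment exists.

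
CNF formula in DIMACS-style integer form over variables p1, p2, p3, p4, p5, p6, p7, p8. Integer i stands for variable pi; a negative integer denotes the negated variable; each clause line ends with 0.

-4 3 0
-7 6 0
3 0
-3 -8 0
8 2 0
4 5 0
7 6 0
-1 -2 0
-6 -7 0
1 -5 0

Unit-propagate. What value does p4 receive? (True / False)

True

(p3) stands alone — p3 = True.
(~p8 \/ ~p3) with p3 = True leaves only ~p8, so p8 = False.
(p2 \/ p8): since p8 = False, the clause reduces to (p2). p2 = True.
(~p1 \/ ~p2) with p2 = True leaves only ~p1, so p1 = False.
(~p5 \/ p1): since p1 = False, the clause reduces to (~p5). p5 = False.
(p4 \/ p5): since p5 = False, the clause reduces to (p4). p4 = True.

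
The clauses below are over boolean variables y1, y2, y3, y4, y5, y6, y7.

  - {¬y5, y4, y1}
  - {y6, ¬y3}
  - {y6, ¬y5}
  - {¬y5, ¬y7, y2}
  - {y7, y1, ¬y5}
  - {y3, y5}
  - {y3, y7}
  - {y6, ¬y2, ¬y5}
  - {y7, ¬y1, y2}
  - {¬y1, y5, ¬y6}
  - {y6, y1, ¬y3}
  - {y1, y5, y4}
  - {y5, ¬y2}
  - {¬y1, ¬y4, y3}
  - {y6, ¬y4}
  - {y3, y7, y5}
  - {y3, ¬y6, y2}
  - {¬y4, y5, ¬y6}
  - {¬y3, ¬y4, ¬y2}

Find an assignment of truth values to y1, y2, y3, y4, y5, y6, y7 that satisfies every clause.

y1=1, y2=1, y3=0, y4=0, y5=1, y6=1, y7=1

Check each clause:
  1. {y4, y1, ¬y5} — y1 is true.
  2. {y6, ¬y3} — ¬y3 is true.
  3. {¬y5, y6} — y6 is true.
  4. {¬y5, y2, ¬y7} — y2 is true.
  5. {y7, ¬y5, y1} — y1 is true.
  6. {y5, y3} — y5 is true.
  7. {y7, y3} — y7 is true.
  8. {¬y2, ¬y5, y6} — y6 is true.
  9. {¬y1, y7, y2} — y2 is true.
  10. {¬y6, ¬y1, y5} — y5 is true.
  11. {¬y3, y1, y6} — y1 is true.
  12. {y1, y5, y4} — y1 is true.
  13. {¬y2, y5} — y5 is true.
  14. {¬y4, y3, ¬y1} — ¬y4 is true.
  15. {¬y4, y6} — ¬y4 is true.
  16. {y3, y5, y7} — y5 is true.
  17. {¬y6, y2, y3} — y2 is true.
  18. {¬y6, ¬y4, y5} — ¬y4 is true.
  19. {¬y3, ¬y4, ¬y2} — ¬y4 is true.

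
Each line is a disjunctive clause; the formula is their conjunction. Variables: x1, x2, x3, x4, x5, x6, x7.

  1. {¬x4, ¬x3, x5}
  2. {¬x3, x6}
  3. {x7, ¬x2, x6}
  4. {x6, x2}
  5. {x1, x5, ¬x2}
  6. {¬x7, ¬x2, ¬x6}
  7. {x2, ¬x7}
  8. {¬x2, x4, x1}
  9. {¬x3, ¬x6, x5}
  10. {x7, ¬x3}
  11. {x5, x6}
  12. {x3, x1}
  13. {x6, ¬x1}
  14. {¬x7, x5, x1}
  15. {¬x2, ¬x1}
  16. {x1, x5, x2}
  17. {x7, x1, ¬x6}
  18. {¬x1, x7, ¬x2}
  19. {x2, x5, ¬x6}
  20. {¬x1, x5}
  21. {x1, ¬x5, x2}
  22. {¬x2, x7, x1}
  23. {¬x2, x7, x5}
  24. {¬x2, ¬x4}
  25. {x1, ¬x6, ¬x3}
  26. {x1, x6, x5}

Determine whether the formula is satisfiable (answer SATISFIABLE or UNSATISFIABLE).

Try x1 = True.
  then x6 is forced to True.
  then x2 is forced to False.
  then x7 is forced to False.
  then x3 is forced to False.
  then x5 is forced to True.
x4 is now unconstrained; take x4 = True.
Every clause has at least one true literal under this assignment.
So x1=T, x2=F, x3=F, x4=T, x5=T, x6=T, x7=F is a satisfying assignment.

SATISFIABLE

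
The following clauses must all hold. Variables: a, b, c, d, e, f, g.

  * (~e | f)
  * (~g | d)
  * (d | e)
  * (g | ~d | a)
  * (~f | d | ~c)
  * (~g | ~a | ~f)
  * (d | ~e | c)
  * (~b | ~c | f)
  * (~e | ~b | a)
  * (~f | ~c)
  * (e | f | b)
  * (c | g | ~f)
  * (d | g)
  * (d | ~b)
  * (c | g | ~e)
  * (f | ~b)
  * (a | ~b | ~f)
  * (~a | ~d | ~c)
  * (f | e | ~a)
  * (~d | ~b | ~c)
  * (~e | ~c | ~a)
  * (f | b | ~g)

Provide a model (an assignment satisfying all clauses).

a=F, b=F, c=F, d=T, e=T, f=T, g=T

Set a = False and propagate.
For the remaining variables, b = False, c = False, d = True, e = True, f = True, g = True works.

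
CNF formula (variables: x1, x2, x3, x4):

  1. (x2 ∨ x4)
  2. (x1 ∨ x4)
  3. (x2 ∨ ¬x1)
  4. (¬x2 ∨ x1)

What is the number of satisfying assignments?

6

Satisfying assignments:
  x1=F x2=F x3=F x4=T
  x1=F x2=F x3=T x4=T
  x1=T x2=T x3=F x4=F
  x1=T x2=T x3=F x4=T
  x1=T x2=T x3=T x4=F
  x1=T x2=T x3=T x4=T
That's 6 in total.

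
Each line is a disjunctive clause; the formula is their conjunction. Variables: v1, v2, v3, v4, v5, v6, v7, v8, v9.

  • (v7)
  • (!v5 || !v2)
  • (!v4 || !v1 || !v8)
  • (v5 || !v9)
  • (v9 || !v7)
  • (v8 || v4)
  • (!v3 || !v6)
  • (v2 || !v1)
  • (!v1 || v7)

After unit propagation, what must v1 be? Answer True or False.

False

(v7) stands alone — v7 = True.
(v9 || !v7): since v7 = True, the clause reduces to (v9). v9 = True.
In (!v9 || v5), !v9 is now false; v5 must hold, so v5 = True.
(!v5 || !v2): since v5 = True, the clause reduces to (!v2). v2 = False.
In (!v1 || v2), v2 is now false; !v1 must hold, so v1 = False.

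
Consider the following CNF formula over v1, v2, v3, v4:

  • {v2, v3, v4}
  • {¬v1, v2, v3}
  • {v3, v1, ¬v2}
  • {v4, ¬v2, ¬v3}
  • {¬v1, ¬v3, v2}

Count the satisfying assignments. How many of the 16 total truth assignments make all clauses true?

Case analysis on v2 and v3:
  v2=T, v3=T: remaining (v1,v4) ∈ {(F,T); (T,T)} — 2.
  v2=T, v3=F: remaining (v1,v4) ∈ {(T,F); (T,T)} — 2.
  v2=F, v3=T: remaining (v1,v4) ∈ {(F,F); (F,T)} — 2.
  v2=F, v3=F: remaining (v1,v4) ∈ {(F,T)} — 1.
Total: 2 + 2 + 2 + 1 = 7.

7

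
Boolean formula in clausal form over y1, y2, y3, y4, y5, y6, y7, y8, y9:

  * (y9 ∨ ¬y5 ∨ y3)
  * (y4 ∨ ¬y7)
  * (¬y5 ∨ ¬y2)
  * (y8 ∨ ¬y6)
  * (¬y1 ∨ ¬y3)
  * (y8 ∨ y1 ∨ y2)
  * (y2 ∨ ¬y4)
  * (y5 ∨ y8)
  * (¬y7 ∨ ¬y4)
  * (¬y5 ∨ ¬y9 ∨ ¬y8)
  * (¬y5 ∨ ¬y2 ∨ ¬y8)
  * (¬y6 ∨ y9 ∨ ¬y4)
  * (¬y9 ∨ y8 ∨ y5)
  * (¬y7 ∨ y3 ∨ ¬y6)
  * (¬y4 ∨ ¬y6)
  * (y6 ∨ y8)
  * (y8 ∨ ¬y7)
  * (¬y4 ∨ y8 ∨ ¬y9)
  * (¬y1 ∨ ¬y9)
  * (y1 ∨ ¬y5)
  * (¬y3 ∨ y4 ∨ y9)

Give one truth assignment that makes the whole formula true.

y1 = 0, y2 = 1, y3 = 0, y4 = 0, y5 = 0, y6 = 1, y7 = 0, y8 = 1, y9 = 0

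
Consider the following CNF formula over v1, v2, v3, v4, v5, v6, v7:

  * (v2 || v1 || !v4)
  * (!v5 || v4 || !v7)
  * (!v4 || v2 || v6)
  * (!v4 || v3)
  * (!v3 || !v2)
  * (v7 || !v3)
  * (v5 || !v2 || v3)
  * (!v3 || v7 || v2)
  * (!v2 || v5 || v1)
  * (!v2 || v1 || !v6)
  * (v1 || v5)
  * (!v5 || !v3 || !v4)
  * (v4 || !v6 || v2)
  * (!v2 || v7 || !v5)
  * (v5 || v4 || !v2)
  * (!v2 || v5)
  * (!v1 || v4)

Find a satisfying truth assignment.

v1=True, v2=False, v3=True, v4=True, v5=False, v6=True, v7=True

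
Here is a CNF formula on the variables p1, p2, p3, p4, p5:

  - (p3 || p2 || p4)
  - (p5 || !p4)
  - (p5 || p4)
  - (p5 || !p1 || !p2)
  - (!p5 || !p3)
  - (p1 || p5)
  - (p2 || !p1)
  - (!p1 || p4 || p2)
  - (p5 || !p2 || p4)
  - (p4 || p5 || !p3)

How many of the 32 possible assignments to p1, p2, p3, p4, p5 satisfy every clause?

5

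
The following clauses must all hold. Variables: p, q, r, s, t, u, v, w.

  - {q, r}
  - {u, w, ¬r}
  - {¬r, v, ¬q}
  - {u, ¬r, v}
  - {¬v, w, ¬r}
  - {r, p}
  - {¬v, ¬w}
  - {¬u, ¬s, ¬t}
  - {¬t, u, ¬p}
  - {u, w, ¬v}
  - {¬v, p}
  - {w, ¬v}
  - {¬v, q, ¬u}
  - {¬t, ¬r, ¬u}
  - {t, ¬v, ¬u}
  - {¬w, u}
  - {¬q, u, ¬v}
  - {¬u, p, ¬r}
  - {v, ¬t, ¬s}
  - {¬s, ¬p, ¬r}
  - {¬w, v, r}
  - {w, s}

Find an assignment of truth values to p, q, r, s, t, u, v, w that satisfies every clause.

p=T, q=T, r=F, s=T, t=F, u=F, v=F, w=F

Branch on p: take p = True.
For the remaining variables, q = True, r = False, s = True, t = False, u = False, v = False, w = False works.
Every clause has at least one true literal under this assignment.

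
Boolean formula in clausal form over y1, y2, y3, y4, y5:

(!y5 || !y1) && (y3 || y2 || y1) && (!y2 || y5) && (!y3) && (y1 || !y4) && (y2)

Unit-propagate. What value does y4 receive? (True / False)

False

(!y3) is a unit clause: y3 = False.
(y2) is a unit clause: y2 = True.
In (y5 || !y2), !y2 is now false; y5 must hold, so y5 = True.
In (!y1 || !y5), !y5 is now false; !y1 must hold, so y1 = False.
In (!y4 || y1), y1 is now false; !y4 must hold, so y4 = False.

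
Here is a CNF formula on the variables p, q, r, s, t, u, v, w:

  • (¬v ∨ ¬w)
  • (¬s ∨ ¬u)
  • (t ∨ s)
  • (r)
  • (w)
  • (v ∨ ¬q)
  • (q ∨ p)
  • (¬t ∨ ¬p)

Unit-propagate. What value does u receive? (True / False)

(r) is a unit clause: r = True.
(w) is a unit clause: w = True.
In (¬w ∨ ¬v), ¬w is now false; ¬v must hold, so v = False.
In (v ∨ ¬q), v is now false; ¬q must hold, so q = False.
(p ∨ q): since q = False, the clause reduces to (p). p = True.
In (¬t ∨ ¬p), ¬p is now false; ¬t must hold, so t = False.
In (s ∨ t), t is now false; s must hold, so s = True.
In (¬u ∨ ¬s), ¬s is now false; ¬u must hold, so u = False.

False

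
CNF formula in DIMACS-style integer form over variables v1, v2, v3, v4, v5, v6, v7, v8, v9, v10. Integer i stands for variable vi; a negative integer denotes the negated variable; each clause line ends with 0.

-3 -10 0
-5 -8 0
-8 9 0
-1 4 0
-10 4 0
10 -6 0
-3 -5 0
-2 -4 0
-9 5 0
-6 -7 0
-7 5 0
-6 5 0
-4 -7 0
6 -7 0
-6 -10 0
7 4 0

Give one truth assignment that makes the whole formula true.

v1 = F, v2 = F, v3 = T, v4 = T, v5 = F, v6 = F, v7 = F, v8 = F, v9 = F, v10 = F

v1 occurs only negated in the remaining clauses — set v1 = False.
Pure literal: v2 appears only negated; assign v2 = False.
Try v3 = True.
  then v10 is forced to False.
  then v6 is forced to False.
  then v5 is forced to False.
  then v9 is forced to False.
  then v8 is forced to False.
  then v7 is forced to False.
  then v4 is forced to True.
Every clause has at least one true literal under this assignment.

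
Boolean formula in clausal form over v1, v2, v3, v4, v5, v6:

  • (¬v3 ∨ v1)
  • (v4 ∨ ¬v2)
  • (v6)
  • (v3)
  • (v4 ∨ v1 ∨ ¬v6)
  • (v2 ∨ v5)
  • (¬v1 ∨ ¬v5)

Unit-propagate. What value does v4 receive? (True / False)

True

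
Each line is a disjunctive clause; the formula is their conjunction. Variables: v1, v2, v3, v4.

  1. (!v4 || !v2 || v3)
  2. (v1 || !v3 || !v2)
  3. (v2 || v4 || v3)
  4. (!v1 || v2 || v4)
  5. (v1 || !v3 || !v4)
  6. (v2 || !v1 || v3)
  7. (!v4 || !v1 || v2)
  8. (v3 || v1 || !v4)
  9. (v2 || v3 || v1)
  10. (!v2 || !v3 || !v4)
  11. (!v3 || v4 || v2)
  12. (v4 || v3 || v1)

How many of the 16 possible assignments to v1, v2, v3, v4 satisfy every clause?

2

The models are:
  v1=T v2=T v3=F v4=F
  v1=T v2=T v3=T v4=F
That's 2 in total.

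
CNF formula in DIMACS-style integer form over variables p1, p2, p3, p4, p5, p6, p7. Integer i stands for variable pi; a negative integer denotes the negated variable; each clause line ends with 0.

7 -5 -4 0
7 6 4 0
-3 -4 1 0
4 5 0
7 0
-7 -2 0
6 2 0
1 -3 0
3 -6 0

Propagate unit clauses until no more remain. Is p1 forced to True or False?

True

(p7) is a unit clause: p7 = True.
(¬p7 ∨ ¬p2): since p7 = True, the clause reduces to (¬p2). p2 = False.
(p6 ∨ p2) with p2 = False leaves only p6, so p6 = True.
In (p3 ∨ ¬p6), ¬p6 is now false; p3 must hold, so p3 = True.
From (p1 ∨ ¬p3) and p3 = True: p1 = True.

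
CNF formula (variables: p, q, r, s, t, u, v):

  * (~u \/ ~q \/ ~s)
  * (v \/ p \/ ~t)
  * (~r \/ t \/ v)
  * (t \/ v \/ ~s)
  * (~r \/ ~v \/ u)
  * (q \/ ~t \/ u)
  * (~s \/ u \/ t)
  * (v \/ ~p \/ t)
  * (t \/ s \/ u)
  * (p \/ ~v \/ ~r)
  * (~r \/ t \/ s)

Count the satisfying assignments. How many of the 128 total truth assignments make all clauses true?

32

Case analysis on t and v:
  t=1, v=1: 13 of the 32 assignments to (p,q,r,s,u) work.
  t=1, v=0: r free; 5 ways for (p,q,s,u) × 2^1 = 10.
  t=0, v=1: 7 of the 32 assignments to (p,q,r,s,u) work.
  t=0, v=0: remaining (p,q,r,s,u) ∈ {(0,0,0,0,1); (0,1,0,0,1)} — 2.
Total: 13 + 10 + 7 + 2 = 32.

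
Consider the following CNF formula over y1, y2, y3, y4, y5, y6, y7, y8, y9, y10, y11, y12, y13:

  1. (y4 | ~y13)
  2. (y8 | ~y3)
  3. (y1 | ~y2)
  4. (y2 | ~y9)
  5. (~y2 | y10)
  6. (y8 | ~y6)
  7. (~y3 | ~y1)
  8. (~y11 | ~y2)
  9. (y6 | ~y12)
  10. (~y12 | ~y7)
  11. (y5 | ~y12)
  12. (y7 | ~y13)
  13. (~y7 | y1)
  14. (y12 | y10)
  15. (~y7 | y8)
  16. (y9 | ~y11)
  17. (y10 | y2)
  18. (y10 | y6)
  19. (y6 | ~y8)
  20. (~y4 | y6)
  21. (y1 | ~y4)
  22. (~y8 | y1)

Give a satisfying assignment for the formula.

y3 occurs only negated in the remaining clauses — set y3 = False.
Pure literal: y5 appears only positively; assign y5 = True.
Set y1 = True and propagate.
The remaining clauses are satisfied by y2 = True, y4 = True, y6 = True, y7 = False, y8 = True, y9 = False, y10 = True, y11 = False, y12 = True, y13 = False.
Every clause has at least one true literal under this assignment.

y1 = True, y2 = True, y3 = False, y4 = True, y5 = True, y6 = True, y7 = False, y8 = True, y9 = False, y10 = True, y11 = False, y12 = True, y13 = False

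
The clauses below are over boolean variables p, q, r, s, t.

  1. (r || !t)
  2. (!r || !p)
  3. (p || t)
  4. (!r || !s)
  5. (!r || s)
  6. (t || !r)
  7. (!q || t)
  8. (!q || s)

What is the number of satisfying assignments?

The models are:
  p=1 q=0 r=0 s=0 t=0
  p=1 q=0 r=0 s=1 t=0
That's 2 in total.

2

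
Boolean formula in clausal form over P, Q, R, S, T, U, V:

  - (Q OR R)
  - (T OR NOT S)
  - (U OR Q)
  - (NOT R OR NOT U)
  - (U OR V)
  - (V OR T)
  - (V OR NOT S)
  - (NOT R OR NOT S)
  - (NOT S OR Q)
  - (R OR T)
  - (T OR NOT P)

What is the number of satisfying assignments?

13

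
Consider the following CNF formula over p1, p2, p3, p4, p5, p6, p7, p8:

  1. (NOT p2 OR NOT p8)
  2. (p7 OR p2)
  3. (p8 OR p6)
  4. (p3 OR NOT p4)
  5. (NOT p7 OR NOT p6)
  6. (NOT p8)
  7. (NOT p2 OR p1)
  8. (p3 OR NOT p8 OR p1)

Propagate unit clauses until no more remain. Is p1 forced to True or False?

True

(NOT p8) is a unit clause: p8 = False.
(p8 OR p6): since p8 = False, the clause reduces to (p6). p6 = True.
(NOT p6 OR NOT p7): since p6 = True, the clause reduces to (NOT p7). p7 = False.
In (p7 OR p2), p7 is now false; p2 must hold, so p2 = True.
(p1 OR NOT p2): since p2 = True, the clause reduces to (p1). p1 = True.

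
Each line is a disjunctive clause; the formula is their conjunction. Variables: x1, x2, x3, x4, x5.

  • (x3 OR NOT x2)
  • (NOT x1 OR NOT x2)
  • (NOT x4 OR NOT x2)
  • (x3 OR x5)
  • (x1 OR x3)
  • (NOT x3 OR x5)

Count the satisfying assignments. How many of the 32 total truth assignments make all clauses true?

Case analysis on x3 and x2:
  x3=T, x2=T: remaining (x1,x4,x5) ∈ {(F,F,T)} — 1.
  x3=T, x2=F: remaining (x1,x4,x5) ∈ {(F,F,T); (F,T,T); (T,F,T); (T,T,T)} — 4.
  x3=F, x2=T: a clause becomes empty — 0.
  x3=F, x2=F: remaining (x1,x4,x5) ∈ {(T,F,T); (T,T,T)} — 2.
Total: 1 + 4 + 0 + 2 = 7.

7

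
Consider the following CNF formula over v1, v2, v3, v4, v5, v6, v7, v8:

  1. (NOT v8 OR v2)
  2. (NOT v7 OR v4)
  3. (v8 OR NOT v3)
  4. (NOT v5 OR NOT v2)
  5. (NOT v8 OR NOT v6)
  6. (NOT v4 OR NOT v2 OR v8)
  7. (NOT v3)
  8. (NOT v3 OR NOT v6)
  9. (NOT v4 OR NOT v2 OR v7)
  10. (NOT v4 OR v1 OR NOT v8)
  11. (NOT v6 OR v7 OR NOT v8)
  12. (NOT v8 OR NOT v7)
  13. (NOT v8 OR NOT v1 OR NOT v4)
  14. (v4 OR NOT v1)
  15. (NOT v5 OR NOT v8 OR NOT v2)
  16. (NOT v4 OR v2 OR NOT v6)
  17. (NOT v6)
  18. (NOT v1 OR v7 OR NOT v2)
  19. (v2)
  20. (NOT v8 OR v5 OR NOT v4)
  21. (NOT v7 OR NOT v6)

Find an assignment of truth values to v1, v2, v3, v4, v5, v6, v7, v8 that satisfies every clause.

v1=F, v2=T, v3=F, v4=F, v5=F, v6=F, v7=F, v8=F

Check each clause:
  1. (NOT v8 OR v2) — NOT v8 is true.
  2. (NOT v7 OR v4) — NOT v7 is true.
  3. (v8 OR NOT v3) — NOT v3 is true.
  4. (NOT v2 OR NOT v5) — NOT v5 is true.
  5. (NOT v6 OR NOT v8) — NOT v8 is true.
  6. (NOT v2 OR NOT v4 OR v8) — NOT v4 is true.
  7. (NOT v3) — NOT v3 is true.
  8. (NOT v6 OR NOT v3) — NOT v6 is true.
  9. (NOT v4 OR v7 OR NOT v2) — NOT v4 is true.
  10. (NOT v8 OR NOT v4 OR v1) — NOT v8 is true.
  11. (NOT v8 OR NOT v6 OR v7) — NOT v8 is true.
  12. (NOT v8 OR NOT v7) — NOT v8 is true.
  13. (NOT v4 OR NOT v1 OR NOT v8) — NOT v8 is true.
  14. (NOT v1 OR v4) — NOT v1 is true.
  15. (NOT v8 OR NOT v2 OR NOT v5) — NOT v8 is true.
  16. (NOT v6 OR NOT v4 OR v2) — v2 is true.
  17. (NOT v6) — NOT v6 is true.
  18. (NOT v1 OR NOT v2 OR v7) — NOT v1 is true.
  19. (v2) — v2 is true.
  20. (v5 OR NOT v8 OR NOT v4) — NOT v8 is true.
  21. (NOT v6 OR NOT v7) — NOT v7 is true.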